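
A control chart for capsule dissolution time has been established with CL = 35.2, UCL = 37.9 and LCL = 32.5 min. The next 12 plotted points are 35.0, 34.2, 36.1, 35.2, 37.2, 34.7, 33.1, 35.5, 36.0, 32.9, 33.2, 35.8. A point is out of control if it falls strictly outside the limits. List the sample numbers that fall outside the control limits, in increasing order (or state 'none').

none

All 12 points lie within [32.5, 37.9].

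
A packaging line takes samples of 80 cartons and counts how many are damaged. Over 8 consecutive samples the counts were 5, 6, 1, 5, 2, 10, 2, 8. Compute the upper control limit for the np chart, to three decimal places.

11.294

p̄ = Σdᵢ / (k·n) = 39 / (8 × 80) = 0.06094
UCL = np̄ + 3·√(np̄(1−p̄)) = 4.8750 + 3 × √(4.8750×0.93906) = 4.8750 + 3 × 2.1396 = 11.2938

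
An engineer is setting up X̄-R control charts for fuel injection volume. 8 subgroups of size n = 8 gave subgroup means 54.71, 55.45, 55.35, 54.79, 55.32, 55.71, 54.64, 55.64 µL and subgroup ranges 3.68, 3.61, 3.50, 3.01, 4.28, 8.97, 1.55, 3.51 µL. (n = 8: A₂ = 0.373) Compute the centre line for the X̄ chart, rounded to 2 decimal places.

X̄̄ = (54.71 + 55.45 + 55.35 + 54.79 + 55.32 + 55.71 + 54.64 + 55.64) / 8 = 441.6100 / 8 = 55.2013
CL = X̄̄ = 55.2013

55.20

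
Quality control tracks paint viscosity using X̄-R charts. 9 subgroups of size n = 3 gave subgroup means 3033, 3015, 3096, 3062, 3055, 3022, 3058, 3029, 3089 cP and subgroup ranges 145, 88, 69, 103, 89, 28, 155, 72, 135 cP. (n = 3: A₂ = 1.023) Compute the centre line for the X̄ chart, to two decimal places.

3051.00

X̄̄ = (3033 + 3015 + 3096 + 3062 + 3055 + 3022 + 3058 + 3029 + 3089) / 9 = 27459.0000 / 9 = 3051.0000
CL = X̄̄ = 3051.0000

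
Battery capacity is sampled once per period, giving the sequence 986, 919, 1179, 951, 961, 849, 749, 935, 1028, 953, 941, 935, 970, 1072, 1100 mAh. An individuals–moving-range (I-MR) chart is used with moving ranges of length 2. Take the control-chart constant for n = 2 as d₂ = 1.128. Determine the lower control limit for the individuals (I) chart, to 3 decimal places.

718.913

X̄ = (986 + 919 + 1179 + 951 + 961 + 849 + 749 + 935 + 1028 + 953 + 941 + 935 + 970 + 1072 + 1100) / 15 = 968.5333
Moving ranges: 67, 260, 228, 10, 112, 100, 186, 93, 75, 12, 6, 35, 102, 28; M̄R̄ = 1314.0000 / 14 = 93.8571
LCL = X̄ − 3·M̄R̄/d₂ = 968.5333 − 3 × 93.8571 / 1.128 = 718.9133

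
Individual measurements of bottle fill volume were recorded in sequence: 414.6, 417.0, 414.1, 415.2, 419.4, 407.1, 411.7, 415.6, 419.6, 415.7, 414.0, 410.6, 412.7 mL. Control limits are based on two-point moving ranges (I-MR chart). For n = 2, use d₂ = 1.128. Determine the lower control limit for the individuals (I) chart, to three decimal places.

404.102

X̄ = (414.6 + 417.0 + 414.1 + 415.2 + 419.4 + 407.1 + 411.7 + 415.6 + 419.6 + 415.7 + 414.0 + 410.6 + 412.7) / 13 = 414.4077
Moving ranges: 2.4, 2.9, 1.1, 4.2, 12.3, 4.6, 3.9, 4.0, 3.9, 1.7, 3.4, 2.1; M̄R̄ = 46.5000 / 12 = 3.8750
LCL = X̄ − 3·M̄R̄/d₂ = 414.4077 − 3 × 3.8750 / 1.128 = 404.1018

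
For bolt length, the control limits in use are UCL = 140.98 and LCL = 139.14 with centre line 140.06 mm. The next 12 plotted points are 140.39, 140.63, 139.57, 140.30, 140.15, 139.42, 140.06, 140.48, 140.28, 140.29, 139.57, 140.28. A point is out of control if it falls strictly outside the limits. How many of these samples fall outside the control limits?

0

All 12 points lie within [139.14, 140.98].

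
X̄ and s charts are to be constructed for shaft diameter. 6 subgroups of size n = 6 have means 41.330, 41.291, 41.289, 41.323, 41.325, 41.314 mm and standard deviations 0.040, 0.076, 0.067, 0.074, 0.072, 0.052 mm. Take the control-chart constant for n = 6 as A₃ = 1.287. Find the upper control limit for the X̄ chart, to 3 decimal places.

41.394

X̄̄ = (41.330 + 41.291 + 41.289 + 41.323 + 41.325 + 41.314) / 6 = 41.3120
s̄ = (0.040 + 0.076 + 0.067 + 0.074 + 0.072 + 0.052) / 6 = 0.0635
UCL = X̄̄ + A₃·s̄ = 41.3120 + 1.287 × 0.0635 = 41.3937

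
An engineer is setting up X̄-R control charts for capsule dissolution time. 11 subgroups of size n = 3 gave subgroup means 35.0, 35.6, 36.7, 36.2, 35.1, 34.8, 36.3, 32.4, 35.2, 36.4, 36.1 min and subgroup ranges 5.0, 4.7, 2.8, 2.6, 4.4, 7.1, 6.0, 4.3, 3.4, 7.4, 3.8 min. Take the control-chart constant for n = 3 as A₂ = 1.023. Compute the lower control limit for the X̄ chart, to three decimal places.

30.647

X̄̄ = (35.0 + 35.6 + 36.7 + 36.2 + 35.1 + 34.8 + 36.3 + 32.4 + 35.2 + 36.4 + 36.1) / 11 = 389.8000 / 11 = 35.4364
R̄ = (5.0 + 4.7 + 2.8 + 2.6 + 4.4 + 7.1 + 6.0 + 4.3 + 3.4 + 7.4 + 3.8) / 11 = 51.5000 / 11 = 4.6818
LCL = X̄̄ − A₂·R̄ = 35.4364 − 1.023 × 4.6818 = 30.6469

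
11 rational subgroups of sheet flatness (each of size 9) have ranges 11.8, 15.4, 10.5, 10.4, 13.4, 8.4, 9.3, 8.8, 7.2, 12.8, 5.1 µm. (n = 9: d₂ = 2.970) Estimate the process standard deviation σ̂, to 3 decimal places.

R̄ = (11.8 + 15.4 + 10.5 + 10.4 + 13.4 + 8.4 + 9.3 + 8.8 + 7.2 + 12.8 + 5.1) / 11 = 10.2818
σ̂ = R̄ / d₂ = 10.2818 / 2.970 = 3.4619

3.462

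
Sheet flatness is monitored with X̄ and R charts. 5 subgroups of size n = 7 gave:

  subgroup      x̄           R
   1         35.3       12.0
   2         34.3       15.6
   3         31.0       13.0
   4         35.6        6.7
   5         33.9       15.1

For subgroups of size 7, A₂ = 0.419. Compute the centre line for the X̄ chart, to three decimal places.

34.020

X̄̄ = (35.3 + 34.3 + 31.0 + 35.6 + 33.9) / 5 = 170.1000 / 5 = 34.0200
CL = X̄̄ = 34.0200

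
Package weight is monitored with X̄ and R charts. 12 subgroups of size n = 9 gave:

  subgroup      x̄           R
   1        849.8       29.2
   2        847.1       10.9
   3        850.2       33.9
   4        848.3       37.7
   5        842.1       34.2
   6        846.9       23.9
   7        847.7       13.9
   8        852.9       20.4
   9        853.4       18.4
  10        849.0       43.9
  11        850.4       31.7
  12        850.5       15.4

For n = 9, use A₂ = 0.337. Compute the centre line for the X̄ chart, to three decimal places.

849.025

X̄̄ = (849.8 + 847.1 + 850.2 + 848.3 + 842.1 + 846.9 + 847.7 + 852.9 + 853.4 + 849.0 + 850.4 + 850.5) / 12 = 10188.3000 / 12 = 849.0250
CL = X̄̄ = 849.0250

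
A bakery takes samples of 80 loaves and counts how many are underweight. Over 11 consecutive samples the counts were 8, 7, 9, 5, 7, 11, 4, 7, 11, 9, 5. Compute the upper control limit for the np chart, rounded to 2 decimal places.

p̄ = Σdᵢ / (k·n) = 83 / (11 × 80) = 0.09432
UCL = np̄ + 3·√(np̄(1−p̄)) = 7.5455 + 3 × √(7.5455×0.90568) = 7.5455 + 3 × 2.6142 = 15.3879

15.39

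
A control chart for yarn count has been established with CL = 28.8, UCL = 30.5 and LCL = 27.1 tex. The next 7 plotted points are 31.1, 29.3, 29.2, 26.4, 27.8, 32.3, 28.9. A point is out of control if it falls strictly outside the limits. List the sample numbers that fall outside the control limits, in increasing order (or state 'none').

Compare each point to [27.1, 30.5]: sample 1 = 31.1 > UCL; sample 4 = 26.4 < LCL; sample 6 = 32.3 > UCL.

1, 4, 6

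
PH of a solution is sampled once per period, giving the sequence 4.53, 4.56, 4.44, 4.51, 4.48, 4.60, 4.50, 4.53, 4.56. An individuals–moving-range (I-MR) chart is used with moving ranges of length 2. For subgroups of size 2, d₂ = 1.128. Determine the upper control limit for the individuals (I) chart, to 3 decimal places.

4.700

X̄ = (4.53 + 4.56 + 4.44 + 4.51 + 4.48 + 4.60 + 4.50 + 4.53 + 4.56) / 9 = 4.5233
Moving ranges: 0.03, 0.12, 0.07, 0.03, 0.12, 0.10, 0.03, 0.03; M̄R̄ = 0.5300 / 8 = 0.0663
UCL = X̄ + 3·M̄R̄/d₂ = 4.5233 + 3 × 0.0663 / 1.128 = 4.6995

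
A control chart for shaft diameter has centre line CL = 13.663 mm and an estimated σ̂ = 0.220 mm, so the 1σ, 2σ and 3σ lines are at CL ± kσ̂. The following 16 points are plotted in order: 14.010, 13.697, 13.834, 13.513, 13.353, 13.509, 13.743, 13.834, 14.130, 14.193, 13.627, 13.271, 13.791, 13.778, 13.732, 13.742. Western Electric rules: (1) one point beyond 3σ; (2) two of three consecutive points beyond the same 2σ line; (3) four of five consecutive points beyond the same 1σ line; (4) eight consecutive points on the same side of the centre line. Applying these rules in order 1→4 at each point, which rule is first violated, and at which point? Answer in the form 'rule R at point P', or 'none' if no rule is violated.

rule 2 at point 10

Zone of each point (C = within 1σ̂, B = 1σ̂–2σ̂, A = 2σ̂–3σ̂, * = beyond 3σ̂; sign = side of CL): 1:+B, 2:+C, 3:+C, 4:-C, 5:-B, 6:-C, 7:+C, 8:+C, 9:+A, 10:+A, 11:-C, 12:-B, 13:+C, 14:+C, 15:+C, 16:+C
Rule 2 (two of three consecutive points beyond the same 2σ limit) is satisfied at point 10.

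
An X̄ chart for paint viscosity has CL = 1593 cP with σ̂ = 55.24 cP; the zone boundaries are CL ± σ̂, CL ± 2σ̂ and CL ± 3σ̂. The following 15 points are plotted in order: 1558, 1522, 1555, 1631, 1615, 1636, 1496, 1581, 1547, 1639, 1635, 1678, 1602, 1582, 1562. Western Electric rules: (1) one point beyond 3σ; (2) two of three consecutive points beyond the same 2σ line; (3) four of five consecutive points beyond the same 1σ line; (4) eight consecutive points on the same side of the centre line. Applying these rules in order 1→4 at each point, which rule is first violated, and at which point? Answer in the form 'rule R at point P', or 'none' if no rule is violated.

Zone of each point (C = within 1σ̂, B = 1σ̂–2σ̂, A = 2σ̂–3σ̂, * = beyond 3σ̂; sign = side of CL): 1:-C, 2:-B, 3:-C, 4:+C, 5:+C, 6:+C, 7:-B, 8:-C, 9:-C, 10:+C, 11:+C, 12:+B, 13:+C, 14:-C, 15:-C
No rule fires across all 15 points.

none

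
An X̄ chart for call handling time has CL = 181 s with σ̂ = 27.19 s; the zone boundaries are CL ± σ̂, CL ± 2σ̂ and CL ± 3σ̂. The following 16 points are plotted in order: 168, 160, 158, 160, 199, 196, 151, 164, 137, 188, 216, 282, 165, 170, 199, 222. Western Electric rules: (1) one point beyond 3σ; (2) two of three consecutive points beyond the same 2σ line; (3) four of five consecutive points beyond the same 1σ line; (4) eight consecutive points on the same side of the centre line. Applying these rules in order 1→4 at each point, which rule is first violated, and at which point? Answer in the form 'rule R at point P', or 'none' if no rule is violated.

Zone of each point (C = within 1σ̂, B = 1σ̂–2σ̂, A = 2σ̂–3σ̂, * = beyond 3σ̂; sign = side of CL): 1:-C, 2:-C, 3:-C, 4:-C, 5:+C, 6:+C, 7:-B, 8:-C, 9:-B, 10:+C, 11:+B, 12:+*, 13:-C, 14:-C, 15:+C, 16:+B
Rule 1 (one point beyond the 3σ limits) is satisfied at point 12.

rule 1 at point 12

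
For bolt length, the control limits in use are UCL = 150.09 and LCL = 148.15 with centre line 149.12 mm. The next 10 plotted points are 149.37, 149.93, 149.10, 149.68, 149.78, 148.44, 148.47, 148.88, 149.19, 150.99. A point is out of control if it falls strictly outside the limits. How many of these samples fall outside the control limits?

1

Compare each point to [148.15, 150.09]: sample 10 = 150.99 > UCL.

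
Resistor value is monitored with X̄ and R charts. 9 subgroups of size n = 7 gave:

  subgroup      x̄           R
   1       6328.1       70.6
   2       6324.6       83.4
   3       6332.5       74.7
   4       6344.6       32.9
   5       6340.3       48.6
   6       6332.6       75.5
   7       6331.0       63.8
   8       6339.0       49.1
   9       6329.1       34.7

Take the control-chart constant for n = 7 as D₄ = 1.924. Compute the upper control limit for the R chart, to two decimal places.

114.01

R̄ = (70.6 + 83.4 + 74.7 + 32.9 + 48.6 + 75.5 + 63.8 + 49.1 + 34.7) / 9 = 533.3000 / 9 = 59.2556
UCL_R = D₄·R̄ = 1.924 × 59.2556 = 114.0077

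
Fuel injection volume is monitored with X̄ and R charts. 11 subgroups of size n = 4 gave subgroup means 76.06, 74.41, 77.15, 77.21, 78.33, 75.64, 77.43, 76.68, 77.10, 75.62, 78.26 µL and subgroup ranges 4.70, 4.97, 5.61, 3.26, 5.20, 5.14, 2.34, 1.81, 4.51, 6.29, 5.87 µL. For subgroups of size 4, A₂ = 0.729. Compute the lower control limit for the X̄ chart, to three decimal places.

X̄̄ = (76.06 + 74.41 + 77.15 + 77.21 + 78.33 + 75.64 + 77.43 + 76.68 + 77.10 + 75.62 + 78.26) / 11 = 843.8900 / 11 = 76.7173
R̄ = (4.70 + 4.97 + 5.61 + 3.26 + 5.20 + 5.14 + 2.34 + 1.81 + 4.51 + 6.29 + 5.87) / 11 = 49.7000 / 11 = 4.5182
LCL = X̄̄ − A₂·R̄ = 76.7173 − 0.729 × 4.5182 = 73.4235

73.424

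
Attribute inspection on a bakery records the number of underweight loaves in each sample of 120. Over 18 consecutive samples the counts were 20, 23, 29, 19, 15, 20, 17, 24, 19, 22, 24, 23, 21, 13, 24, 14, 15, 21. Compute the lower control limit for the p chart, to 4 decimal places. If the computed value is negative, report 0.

0.0657

p̄ = Σdᵢ / (k·n) = 363 / (18 × 120) = 0.16806
LCL = p̄ − 3·√(p̄(1−p̄)/n) = 0.16806 − 3 × 0.03413 = 0.06565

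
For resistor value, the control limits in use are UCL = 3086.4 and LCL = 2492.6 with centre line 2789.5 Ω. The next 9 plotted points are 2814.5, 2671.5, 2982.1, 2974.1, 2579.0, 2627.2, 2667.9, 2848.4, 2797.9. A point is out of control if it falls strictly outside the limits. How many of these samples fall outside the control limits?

0

All 9 points lie within [2492.6, 3086.4].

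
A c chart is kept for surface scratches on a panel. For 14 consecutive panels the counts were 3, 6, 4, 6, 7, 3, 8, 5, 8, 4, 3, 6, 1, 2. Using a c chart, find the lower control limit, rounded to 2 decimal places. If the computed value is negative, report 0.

0.00

c̄ = (3 + 6 + 4 + 6 + 7 + 3 + 8 + 5 + 8 + 4 + 3 + 6 + 1 + 2) / 14 = 66 / 14 = 4.7143
LCL = c̄ − 3√c̄ = 4.7143 − 3 × 2.1712 = -1.7994 → 0 (cannot be negative)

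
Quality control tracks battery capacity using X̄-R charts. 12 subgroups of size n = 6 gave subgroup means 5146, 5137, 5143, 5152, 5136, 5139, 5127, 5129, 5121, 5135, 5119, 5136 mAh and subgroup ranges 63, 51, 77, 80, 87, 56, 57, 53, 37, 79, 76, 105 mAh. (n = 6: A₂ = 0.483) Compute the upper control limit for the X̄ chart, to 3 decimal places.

X̄̄ = (5146 + 5137 + 5143 + 5152 + 5136 + 5139 + 5127 + 5129 + 5121 + 5135 + 5119 + 5136) / 12 = 61620.0000 / 12 = 5135.0000
R̄ = (63 + 51 + 77 + 80 + 87 + 56 + 57 + 53 + 37 + 79 + 76 + 105) / 12 = 821.0000 / 12 = 68.4167
UCL = X̄̄ + A₂·R̄ = 5135.0000 + 0.483 × 68.4167 = 5168.0453

5168.045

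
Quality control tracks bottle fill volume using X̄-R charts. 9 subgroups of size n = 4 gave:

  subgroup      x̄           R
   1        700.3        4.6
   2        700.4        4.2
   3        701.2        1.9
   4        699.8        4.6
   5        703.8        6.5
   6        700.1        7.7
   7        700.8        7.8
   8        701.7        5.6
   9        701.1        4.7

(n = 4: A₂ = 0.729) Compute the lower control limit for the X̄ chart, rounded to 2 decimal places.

697.17

X̄̄ = (700.3 + 700.4 + 701.2 + 699.8 + 703.8 + 700.1 + 700.8 + 701.7 + 701.1) / 9 = 6309.2000 / 9 = 701.0222
R̄ = (4.6 + 4.2 + 1.9 + 4.6 + 6.5 + 7.7 + 7.8 + 5.6 + 4.7) / 9 = 47.6000 / 9 = 5.2889
LCL = X̄̄ − A₂·R̄ = 701.0222 − 0.729 × 5.2889 = 697.1666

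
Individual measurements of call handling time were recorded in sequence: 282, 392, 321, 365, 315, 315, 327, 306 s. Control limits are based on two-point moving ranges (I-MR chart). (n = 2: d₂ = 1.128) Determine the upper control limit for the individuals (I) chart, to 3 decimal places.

X̄ = (282 + 392 + 321 + 365 + 315 + 315 + 327 + 306) / 8 = 327.8750
Moving ranges: 110, 71, 44, 50, 0, 12, 21; M̄R̄ = 308.0000 / 7 = 44.0000
UCL = X̄ + 3·M̄R̄/d₂ = 327.8750 + 3 × 44.0000 / 1.128 = 444.8963

444.896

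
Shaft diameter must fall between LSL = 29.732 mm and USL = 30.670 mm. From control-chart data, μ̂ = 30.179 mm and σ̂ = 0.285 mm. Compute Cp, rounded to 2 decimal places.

Cp = (USL − LSL) / (6σ̂) = (30.670 − 29.732) / (6 × 0.285) = 0.9380 / 1.7100 = 0.5485

0.55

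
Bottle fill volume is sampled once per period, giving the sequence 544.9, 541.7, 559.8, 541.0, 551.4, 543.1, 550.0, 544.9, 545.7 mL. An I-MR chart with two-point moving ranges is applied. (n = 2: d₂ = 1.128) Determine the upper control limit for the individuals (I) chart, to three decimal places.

570.748

X̄ = (544.9 + 541.7 + 559.8 + 541.0 + 551.4 + 543.1 + 550.0 + 544.9 + 545.7) / 9 = 546.9444
Moving ranges: 3.2, 18.1, 18.8, 10.4, 8.3, 6.9, 5.1, 0.8; M̄R̄ = 71.6000 / 8 = 8.9500
UCL = X̄ + 3·M̄R̄/d₂ = 546.9444 + 3 × 8.9500 / 1.128 = 570.7476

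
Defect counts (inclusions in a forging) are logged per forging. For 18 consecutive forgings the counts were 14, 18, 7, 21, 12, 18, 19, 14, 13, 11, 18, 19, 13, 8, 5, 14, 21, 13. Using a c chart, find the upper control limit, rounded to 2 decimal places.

c̄ = (14 + 18 + 7 + 21 + 12 + 18 + 19 + 14 + 13 + 11 + 18 + 19 + 13 + 8 + 5 + 14 + 21 + 13) / 18 = 258 / 18 = 14.3333
UCL = c̄ + 3√c̄ = 14.3333 + 3 × √14.3333 = 14.3333 + 3 × 3.7859 = 25.6912

25.69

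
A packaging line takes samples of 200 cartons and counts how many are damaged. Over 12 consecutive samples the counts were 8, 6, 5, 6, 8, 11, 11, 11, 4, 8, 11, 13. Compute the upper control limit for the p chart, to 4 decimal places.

0.0853

p̄ = Σdᵢ / (k·n) = 102 / (12 × 200) = 0.04250
UCL = p̄ + 3·√(p̄(1−p̄)/n) = 0.04250 + 3 × √(0.04250×0.95750/200) = 0.04250 + 3 × 0.01426 = 0.08529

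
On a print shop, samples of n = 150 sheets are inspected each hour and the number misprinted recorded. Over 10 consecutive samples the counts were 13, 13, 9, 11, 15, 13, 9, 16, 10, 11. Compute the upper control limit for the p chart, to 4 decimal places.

0.1465

p̄ = Σdᵢ / (k·n) = 120 / (10 × 150) = 0.08000
UCL = p̄ + 3·√(p̄(1−p̄)/n) = 0.08000 + 3 × √(0.08000×0.92000/150) = 0.08000 + 3 × 0.02215 = 0.14645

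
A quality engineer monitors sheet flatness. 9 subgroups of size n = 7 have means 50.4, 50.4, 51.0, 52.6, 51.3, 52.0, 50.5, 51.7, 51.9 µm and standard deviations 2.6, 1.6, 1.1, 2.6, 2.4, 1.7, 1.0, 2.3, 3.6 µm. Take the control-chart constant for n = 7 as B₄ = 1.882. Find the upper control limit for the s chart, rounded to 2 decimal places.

s̄ = (2.6 + 1.6 + 1.1 + 2.6 + 2.4 + 1.7 + 1.0 + 2.3 + 3.6) / 9 = 2.1000
UCL_s = B₄·s̄ = 1.882 × 2.1000 = 3.9522

3.95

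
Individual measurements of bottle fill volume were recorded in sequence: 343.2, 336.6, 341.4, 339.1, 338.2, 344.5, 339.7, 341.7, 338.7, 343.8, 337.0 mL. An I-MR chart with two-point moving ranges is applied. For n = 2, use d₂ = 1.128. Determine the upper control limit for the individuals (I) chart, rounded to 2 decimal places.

351.68

X̄ = (343.2 + 336.6 + 341.4 + 339.1 + 338.2 + 344.5 + 339.7 + 341.7 + 338.7 + 343.8 + 337.0) / 11 = 340.3545
Moving ranges: 6.6, 4.8, 2.3, 0.9, 6.3, 4.8, 2.0, 3.0, 5.1, 6.8; M̄R̄ = 42.6000 / 10 = 4.2600
UCL = X̄ + 3·M̄R̄/d₂ = 340.3545 + 3 × 4.2600 / 1.128 = 351.6843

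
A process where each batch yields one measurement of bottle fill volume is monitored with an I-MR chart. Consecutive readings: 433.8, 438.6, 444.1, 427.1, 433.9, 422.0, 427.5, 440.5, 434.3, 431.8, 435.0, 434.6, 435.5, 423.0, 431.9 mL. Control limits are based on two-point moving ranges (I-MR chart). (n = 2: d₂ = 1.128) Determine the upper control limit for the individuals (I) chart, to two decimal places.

X̄ = (433.8 + 438.6 + 444.1 + 427.1 + 433.9 + 422.0 + 427.5 + 440.5 + 434.3 + 431.8 + 435.0 + 434.6 + 435.5 + 423.0 + 431.9) / 15 = 432.9067
Moving ranges: 4.8, 5.5, 17.0, 6.8, 11.9, 5.5, 13.0, 6.2, 2.5, 3.2, 0.4, 0.9, 12.5, 8.9; M̄R̄ = 99.1000 / 14 = 7.0786
UCL = X̄ + 3·M̄R̄/d₂ = 432.9067 + 3 × 7.0786 / 1.128 = 451.7327

451.73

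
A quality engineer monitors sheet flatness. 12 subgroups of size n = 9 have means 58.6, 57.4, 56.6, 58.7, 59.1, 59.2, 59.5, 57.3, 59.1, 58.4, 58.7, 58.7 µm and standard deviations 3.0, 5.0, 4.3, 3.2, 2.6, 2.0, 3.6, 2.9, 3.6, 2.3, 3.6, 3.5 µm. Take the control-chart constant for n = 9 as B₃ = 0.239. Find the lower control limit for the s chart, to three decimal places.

s̄ = (3.0 + 5.0 + 4.3 + 3.2 + 2.6 + 2.0 + 3.6 + 2.9 + 3.6 + 2.3 + 3.6 + 3.5) / 12 = 3.3000
LCL_s = B₃·s̄ = 0.239 × 3.3000 = 0.7887

0.789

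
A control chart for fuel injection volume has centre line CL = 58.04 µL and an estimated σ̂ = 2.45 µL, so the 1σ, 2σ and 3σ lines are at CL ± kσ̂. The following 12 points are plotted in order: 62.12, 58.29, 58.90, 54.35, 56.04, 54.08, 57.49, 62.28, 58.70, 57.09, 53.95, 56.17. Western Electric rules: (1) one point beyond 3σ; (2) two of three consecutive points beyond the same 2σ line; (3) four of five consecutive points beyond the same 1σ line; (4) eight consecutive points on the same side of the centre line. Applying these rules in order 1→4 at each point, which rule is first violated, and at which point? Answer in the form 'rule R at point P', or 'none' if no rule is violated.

Zone of each point (C = within 1σ̂, B = 1σ̂–2σ̂, A = 2σ̂–3σ̂, * = beyond 3σ̂; sign = side of CL): 1:+B, 2:+C, 3:+C, 4:-B, 5:-C, 6:-B, 7:-C, 8:+B, 9:+C, 10:-C, 11:-B, 12:-C
No rule fires across all 12 points.

none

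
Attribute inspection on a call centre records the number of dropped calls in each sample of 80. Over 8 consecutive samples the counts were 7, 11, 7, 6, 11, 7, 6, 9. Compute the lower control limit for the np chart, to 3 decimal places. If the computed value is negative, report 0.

0.000

p̄ = Σdᵢ / (k·n) = 64 / (8 × 80) = 0.10000
LCL = np̄ − 3·√(np̄(1−p̄)) = 8.0000 − 3 × 2.6833 = -0.0498 → 0 (negative, so LCL = 0)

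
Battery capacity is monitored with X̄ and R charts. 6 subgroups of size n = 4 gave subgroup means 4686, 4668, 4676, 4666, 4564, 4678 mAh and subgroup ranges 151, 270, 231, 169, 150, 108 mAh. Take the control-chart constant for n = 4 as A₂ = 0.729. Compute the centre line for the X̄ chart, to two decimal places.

X̄̄ = (4686 + 4668 + 4676 + 4666 + 4564 + 4678) / 6 = 27938.0000 / 6 = 4656.3333
CL = X̄̄ = 4656.3333

4656.33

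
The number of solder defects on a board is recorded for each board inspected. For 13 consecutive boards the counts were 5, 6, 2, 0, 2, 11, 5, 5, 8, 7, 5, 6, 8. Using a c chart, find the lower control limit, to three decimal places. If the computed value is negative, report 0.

0.000

c̄ = (5 + 6 + 2 + 0 + 2 + 11 + 5 + 5 + 8 + 7 + 5 + 6 + 8) / 13 = 70 / 13 = 5.3846
LCL = c̄ − 3√c̄ = 5.3846 − 3 × 2.3205 = -1.5768 → 0 (cannot be negative)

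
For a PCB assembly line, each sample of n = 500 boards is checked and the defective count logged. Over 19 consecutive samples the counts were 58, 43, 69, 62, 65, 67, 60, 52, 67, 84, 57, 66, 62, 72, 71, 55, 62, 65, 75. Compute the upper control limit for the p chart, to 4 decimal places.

0.1723

p̄ = Σdᵢ / (k·n) = 1212 / (19 × 500) = 0.12758
UCL = p̄ + 3·√(p̄(1−p̄)/n) = 0.12758 + 3 × √(0.12758×0.87242/500) = 0.12758 + 3 × 0.01492 = 0.17234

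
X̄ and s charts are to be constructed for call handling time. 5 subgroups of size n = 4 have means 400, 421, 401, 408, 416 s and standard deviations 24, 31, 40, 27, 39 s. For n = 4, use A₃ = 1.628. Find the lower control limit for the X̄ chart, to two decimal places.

X̄̄ = (400 + 421 + 401 + 408 + 416) / 5 = 409.2000
s̄ = (24 + 31 + 40 + 27 + 39) / 5 = 32.2000
LCL = X̄̄ − A₃·s̄ = 409.2000 − 1.628 × 32.2000 = 356.7784

356.78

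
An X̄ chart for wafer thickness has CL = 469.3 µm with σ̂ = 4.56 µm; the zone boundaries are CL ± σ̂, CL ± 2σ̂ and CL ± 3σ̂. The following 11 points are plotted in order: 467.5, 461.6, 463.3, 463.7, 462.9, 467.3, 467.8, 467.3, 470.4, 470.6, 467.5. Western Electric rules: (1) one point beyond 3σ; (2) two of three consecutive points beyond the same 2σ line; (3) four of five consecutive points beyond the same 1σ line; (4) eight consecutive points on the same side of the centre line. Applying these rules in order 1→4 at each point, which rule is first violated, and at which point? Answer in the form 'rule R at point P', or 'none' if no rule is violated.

rule 3 at point 5

Zone of each point (C = within 1σ̂, B = 1σ̂–2σ̂, A = 2σ̂–3σ̂, * = beyond 3σ̂; sign = side of CL): 1:-C, 2:-B, 3:-B, 4:-B, 5:-B, 6:-C, 7:-C, 8:-C, 9:+C, 10:+C, 11:-C
Rule 3 (four of five consecutive points beyond the same 1σ limit) is satisfied at point 5.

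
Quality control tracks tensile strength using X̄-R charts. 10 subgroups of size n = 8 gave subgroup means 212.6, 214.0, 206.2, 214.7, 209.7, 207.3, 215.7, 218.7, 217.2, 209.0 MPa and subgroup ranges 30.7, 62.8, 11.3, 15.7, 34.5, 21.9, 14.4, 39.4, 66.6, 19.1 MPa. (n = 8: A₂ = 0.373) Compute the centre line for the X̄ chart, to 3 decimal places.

212.510

X̄̄ = (212.6 + 214.0 + 206.2 + 214.7 + 209.7 + 207.3 + 215.7 + 218.7 + 217.2 + 209.0) / 10 = 2125.1000 / 10 = 212.5100
CL = X̄̄ = 212.5100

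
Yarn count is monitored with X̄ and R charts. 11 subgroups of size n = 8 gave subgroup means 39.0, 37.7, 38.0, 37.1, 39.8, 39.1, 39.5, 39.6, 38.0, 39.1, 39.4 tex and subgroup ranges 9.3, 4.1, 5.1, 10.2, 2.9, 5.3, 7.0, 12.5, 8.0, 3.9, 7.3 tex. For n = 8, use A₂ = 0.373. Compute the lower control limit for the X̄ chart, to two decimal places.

36.19

X̄̄ = (39.0 + 37.7 + 38.0 + 37.1 + 39.8 + 39.1 + 39.5 + 39.6 + 38.0 + 39.1 + 39.4) / 11 = 426.3000 / 11 = 38.7545
R̄ = (9.3 + 4.1 + 5.1 + 10.2 + 2.9 + 5.3 + 7.0 + 12.5 + 8.0 + 3.9 + 7.3) / 11 = 75.6000 / 11 = 6.8727
LCL = X̄̄ − A₂·R̄ = 38.7545 − 0.373 × 6.8727 = 36.1910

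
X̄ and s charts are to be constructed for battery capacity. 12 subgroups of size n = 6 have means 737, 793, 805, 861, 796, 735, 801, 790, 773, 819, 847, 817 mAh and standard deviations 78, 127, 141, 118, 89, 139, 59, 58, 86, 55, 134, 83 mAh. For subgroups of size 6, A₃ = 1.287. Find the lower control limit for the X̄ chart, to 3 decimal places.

X̄̄ = (737 + 793 + 805 + 861 + 796 + 735 + 801 + 790 + 773 + 819 + 847 + 817) / 12 = 797.8333
s̄ = (78 + 127 + 141 + 118 + 89 + 139 + 59 + 58 + 86 + 55 + 134 + 83) / 12 = 97.2500
LCL = X̄̄ − A₃·s̄ = 797.8333 − 1.287 × 97.2500 = 672.6726

672.673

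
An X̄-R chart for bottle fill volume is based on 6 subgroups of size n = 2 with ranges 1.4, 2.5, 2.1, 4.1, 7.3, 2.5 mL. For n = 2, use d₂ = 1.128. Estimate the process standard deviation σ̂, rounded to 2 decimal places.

R̄ = (1.4 + 2.5 + 2.1 + 4.1 + 7.3 + 2.5) / 6 = 3.3167
σ̂ = R̄ / d₂ = 3.3167 / 1.128 = 2.9403

2.94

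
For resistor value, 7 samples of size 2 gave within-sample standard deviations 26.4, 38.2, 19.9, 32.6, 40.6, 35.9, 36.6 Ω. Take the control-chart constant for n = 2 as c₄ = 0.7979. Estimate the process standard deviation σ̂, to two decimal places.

41.22

s̄ = (26.4 + 38.2 + 19.9 + 32.6 + 40.6 + 35.9 + 36.6) / 7 = 32.8857
σ̂ = s̄ / c₄ = 32.8857 / 0.7979 = 41.2153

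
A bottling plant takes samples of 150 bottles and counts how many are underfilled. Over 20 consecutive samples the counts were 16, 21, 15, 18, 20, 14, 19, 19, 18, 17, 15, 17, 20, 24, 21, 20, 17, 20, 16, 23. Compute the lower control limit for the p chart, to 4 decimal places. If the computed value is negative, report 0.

p̄ = Σdᵢ / (k·n) = 370 / (20 × 150) = 0.12333
LCL = p̄ − 3·√(p̄(1−p̄)/n) = 0.12333 − 3 × 0.02685 = 0.04279

0.0428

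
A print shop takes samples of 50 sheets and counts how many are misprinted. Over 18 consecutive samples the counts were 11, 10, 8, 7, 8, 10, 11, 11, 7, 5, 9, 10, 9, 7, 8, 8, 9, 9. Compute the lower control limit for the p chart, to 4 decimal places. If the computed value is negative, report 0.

0.0134

p̄ = Σdᵢ / (k·n) = 157 / (18 × 50) = 0.17444
LCL = p̄ − 3·√(p̄(1−p̄)/n) = 0.17444 − 3 × 0.05367 = 0.01344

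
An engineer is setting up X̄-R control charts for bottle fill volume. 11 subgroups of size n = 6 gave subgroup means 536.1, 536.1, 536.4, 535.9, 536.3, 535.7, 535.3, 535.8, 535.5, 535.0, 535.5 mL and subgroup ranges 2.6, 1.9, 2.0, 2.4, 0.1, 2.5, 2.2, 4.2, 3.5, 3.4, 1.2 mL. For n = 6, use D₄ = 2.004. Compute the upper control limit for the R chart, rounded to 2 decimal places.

4.74

R̄ = (2.6 + 1.9 + 2.0 + 2.4 + 0.1 + 2.5 + 2.2 + 4.2 + 3.5 + 3.4 + 1.2) / 11 = 26.0000 / 11 = 2.3636
UCL_R = D₄·R̄ = 2.004 × 2.3636 = 4.7367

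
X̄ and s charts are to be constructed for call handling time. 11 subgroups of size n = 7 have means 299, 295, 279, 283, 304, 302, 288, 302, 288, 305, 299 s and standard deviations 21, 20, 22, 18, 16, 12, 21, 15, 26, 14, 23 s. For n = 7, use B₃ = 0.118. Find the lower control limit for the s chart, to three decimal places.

s̄ = (21 + 20 + 22 + 18 + 16 + 12 + 21 + 15 + 26 + 14 + 23) / 11 = 18.9091
LCL_s = B₃·s̄ = 0.118 × 18.9091 = 2.2313

2.231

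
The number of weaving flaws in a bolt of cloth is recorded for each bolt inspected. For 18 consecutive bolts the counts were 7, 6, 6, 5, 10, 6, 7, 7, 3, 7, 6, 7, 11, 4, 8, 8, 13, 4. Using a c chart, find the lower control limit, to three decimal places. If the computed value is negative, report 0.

0.000

c̄ = (7 + 6 + 6 + 5 + 10 + 6 + 7 + 7 + 3 + 7 + 6 + 7 + 11 + 4 + 8 + 8 + 13 + 4) / 18 = 125 / 18 = 6.9444
LCL = c̄ − 3√c̄ = 6.9444 − 3 × 2.6352 = -0.9612 → 0 (cannot be negative)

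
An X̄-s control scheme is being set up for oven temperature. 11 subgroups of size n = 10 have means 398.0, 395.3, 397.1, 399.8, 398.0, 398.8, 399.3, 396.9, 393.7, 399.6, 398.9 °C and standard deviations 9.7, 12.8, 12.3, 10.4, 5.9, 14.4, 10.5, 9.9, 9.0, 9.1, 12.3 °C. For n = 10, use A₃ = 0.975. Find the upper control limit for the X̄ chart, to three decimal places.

408.072

X̄̄ = (398.0 + 395.3 + 397.1 + 399.8 + 398.0 + 398.8 + 399.3 + 396.9 + 393.7 + 399.6 + 398.9) / 11 = 397.7636
s̄ = (9.7 + 12.8 + 12.3 + 10.4 + 5.9 + 14.4 + 10.5 + 9.9 + 9.0 + 9.1 + 12.3) / 11 = 10.5727
UCL = X̄̄ + A₃·s̄ = 397.7636 + 0.975 × 10.5727 = 408.0720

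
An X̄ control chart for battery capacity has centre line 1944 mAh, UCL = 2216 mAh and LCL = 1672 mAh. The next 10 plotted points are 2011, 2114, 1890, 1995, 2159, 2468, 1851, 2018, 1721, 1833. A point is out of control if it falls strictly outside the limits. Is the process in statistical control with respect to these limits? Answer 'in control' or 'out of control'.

Compare each point to [1672, 2216]: sample 6 = 2468 > UCL.

out of control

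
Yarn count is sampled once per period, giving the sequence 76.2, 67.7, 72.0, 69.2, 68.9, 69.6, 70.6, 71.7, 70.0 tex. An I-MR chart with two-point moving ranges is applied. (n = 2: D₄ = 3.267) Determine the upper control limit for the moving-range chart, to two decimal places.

8.33

Moving ranges: 8.5, 4.3, 2.8, 0.3, 0.7, 1.0, 1.1, 1.7; M̄R̄ = 20.4000 / 8 = 2.5500
UCL_MR = D₄·M̄R̄ = 3.267 × 2.5500 = 8.3308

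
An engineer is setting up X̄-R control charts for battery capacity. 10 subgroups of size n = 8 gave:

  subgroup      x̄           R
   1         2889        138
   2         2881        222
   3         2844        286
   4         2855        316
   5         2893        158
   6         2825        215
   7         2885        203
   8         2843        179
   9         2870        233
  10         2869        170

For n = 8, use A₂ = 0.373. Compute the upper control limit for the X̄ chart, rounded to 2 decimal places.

2944.48

X̄̄ = (2889 + 2881 + 2844 + 2855 + 2893 + 2825 + 2885 + 2843 + 2870 + 2869) / 10 = 28654.0000 / 10 = 2865.4000
R̄ = (138 + 222 + 286 + 316 + 158 + 215 + 203 + 179 + 233 + 170) / 10 = 2120.0000 / 10 = 212.0000
UCL = X̄̄ + A₂·R̄ = 2865.4000 + 0.373 × 212.0000 = 2944.4760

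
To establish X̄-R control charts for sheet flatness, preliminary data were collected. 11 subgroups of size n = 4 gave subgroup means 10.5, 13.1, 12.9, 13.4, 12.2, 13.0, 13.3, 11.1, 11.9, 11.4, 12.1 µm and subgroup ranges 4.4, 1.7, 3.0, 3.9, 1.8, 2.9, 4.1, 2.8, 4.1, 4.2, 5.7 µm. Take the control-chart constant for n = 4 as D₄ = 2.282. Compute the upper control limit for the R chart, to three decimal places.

R̄ = (4.4 + 1.7 + 3.0 + 3.9 + 1.8 + 2.9 + 4.1 + 2.8 + 4.1 + 4.2 + 5.7) / 11 = 38.6000 / 11 = 3.5091
UCL_R = D₄·R̄ = 2.282 × 3.5091 = 8.0077

8.008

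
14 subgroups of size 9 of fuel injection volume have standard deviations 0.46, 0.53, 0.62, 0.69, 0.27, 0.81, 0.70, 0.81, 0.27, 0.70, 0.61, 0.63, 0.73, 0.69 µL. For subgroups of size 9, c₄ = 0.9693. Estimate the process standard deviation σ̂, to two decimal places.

s̄ = (0.46 + 0.53 + 0.62 + 0.69 + 0.27 + 0.81 + 0.70 + 0.81 + 0.27 + 0.70 + 0.61 + 0.63 + 0.73 + 0.69) / 14 = 0.6086
σ̂ = s̄ / c₄ = 0.6086 / 0.9693 = 0.6278

0.63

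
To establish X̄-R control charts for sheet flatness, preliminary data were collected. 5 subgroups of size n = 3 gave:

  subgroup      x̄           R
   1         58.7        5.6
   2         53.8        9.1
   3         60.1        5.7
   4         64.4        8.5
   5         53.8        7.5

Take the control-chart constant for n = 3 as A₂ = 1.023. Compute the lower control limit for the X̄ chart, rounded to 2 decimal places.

50.71

X̄̄ = (58.7 + 53.8 + 60.1 + 64.4 + 53.8) / 5 = 290.8000 / 5 = 58.1600
R̄ = (5.6 + 9.1 + 5.7 + 8.5 + 7.5) / 5 = 36.4000 / 5 = 7.2800
LCL = X̄̄ − A₂·R̄ = 58.1600 − 1.023 × 7.2800 = 50.7126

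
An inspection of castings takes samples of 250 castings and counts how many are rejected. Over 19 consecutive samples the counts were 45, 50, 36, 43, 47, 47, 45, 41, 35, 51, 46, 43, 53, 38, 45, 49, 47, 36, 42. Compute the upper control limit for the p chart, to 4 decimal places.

p̄ = Σdᵢ / (k·n) = 839 / (19 × 250) = 0.17663
UCL = p̄ + 3·√(p̄(1−p̄)/n) = 0.17663 + 3 × √(0.17663×0.82337/250) = 0.17663 + 3 × 0.02412 = 0.24899

0.2490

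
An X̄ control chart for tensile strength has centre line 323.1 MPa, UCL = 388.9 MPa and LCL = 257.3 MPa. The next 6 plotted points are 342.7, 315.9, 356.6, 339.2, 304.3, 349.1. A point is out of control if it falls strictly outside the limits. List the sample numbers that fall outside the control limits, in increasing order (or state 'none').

none

All 6 points lie within [257.3, 388.9].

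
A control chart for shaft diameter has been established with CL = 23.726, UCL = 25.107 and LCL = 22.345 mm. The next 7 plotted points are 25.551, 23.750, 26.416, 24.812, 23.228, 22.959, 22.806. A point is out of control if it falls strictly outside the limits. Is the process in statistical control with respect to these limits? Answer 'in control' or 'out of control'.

Compare each point to [22.345, 25.107]: sample 1 = 25.551 > UCL; sample 3 = 26.416 > UCL.

out of control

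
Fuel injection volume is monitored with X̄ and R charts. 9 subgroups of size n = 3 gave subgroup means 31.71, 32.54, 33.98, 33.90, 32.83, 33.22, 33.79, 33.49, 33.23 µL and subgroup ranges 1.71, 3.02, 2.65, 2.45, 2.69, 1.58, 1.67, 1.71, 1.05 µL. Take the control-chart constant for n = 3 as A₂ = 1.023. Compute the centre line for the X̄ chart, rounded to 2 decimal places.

X̄̄ = (31.71 + 32.54 + 33.98 + 33.90 + 32.83 + 33.22 + 33.79 + 33.49 + 33.23) / 9 = 298.6900 / 9 = 33.1878
CL = X̄̄ = 33.1878

33.19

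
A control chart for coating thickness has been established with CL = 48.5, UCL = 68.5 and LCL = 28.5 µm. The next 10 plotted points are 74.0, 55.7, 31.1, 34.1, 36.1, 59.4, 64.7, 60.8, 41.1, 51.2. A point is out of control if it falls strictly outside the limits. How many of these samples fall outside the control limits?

Compare each point to [28.5, 68.5]: sample 1 = 74.0 > UCL.

1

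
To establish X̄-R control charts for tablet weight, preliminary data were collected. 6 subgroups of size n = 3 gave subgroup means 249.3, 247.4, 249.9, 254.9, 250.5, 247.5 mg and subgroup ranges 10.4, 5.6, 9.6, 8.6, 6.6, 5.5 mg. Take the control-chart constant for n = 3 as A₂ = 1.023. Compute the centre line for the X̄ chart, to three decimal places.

249.917

X̄̄ = (249.3 + 247.4 + 249.9 + 254.9 + 250.5 + 247.5) / 6 = 1499.5000 / 6 = 249.9167
CL = X̄̄ = 249.9167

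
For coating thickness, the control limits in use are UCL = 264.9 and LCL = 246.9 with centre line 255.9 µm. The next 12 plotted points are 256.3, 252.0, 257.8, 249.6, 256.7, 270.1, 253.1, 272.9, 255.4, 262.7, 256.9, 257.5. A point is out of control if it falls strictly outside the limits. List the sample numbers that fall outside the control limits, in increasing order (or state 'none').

6, 8

Compare each point to [246.9, 264.9]: sample 6 = 270.1 > UCL; sample 8 = 272.9 > UCL.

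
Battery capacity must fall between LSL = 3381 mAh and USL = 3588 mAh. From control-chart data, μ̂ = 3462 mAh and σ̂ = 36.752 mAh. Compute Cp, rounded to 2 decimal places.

0.94

Cp = (USL − LSL) / (6σ̂) = (3588 − 3381) / (6 × 36.752) = 207.0000 / 220.5120 = 0.9387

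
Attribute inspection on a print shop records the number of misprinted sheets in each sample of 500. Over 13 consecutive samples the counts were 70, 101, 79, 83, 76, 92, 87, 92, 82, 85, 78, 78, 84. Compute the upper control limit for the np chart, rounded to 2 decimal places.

p̄ = Σdᵢ / (k·n) = 1087 / (13 × 500) = 0.16723
UCL = np̄ + 3·√(np̄(1−p̄)) = 83.6154 + 3 × √(83.6154×0.83277) = 83.6154 + 3 × 8.3446 = 108.6492

108.65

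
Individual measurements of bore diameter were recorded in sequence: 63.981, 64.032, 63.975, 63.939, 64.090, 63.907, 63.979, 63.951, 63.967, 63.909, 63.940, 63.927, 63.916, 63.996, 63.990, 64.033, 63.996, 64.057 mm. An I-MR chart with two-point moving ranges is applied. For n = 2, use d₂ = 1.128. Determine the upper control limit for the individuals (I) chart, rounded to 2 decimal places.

X̄ = (63.981 + 64.032 + 63.975 + 63.939 + 64.090 + 63.907 + 63.979 + 63.951 + 63.967 + 63.909 + 63.940 + 63.927 + 63.916 + 63.996 + 63.990 + 64.033 + 63.996 + 64.057) / 18 = 63.9769
Moving ranges: 0.051, 0.057, 0.036, 0.151, 0.183, 0.072, 0.028, 0.016, 0.058, 0.031, 0.013, 0.011, 0.080, 0.006, 0.043, 0.037, 0.061; M̄R̄ = 0.9340 / 17 = 0.0549
UCL = X̄ + 3·M̄R̄/d₂ = 63.9769 + 3 × 0.0549 / 1.128 = 64.1231

64.12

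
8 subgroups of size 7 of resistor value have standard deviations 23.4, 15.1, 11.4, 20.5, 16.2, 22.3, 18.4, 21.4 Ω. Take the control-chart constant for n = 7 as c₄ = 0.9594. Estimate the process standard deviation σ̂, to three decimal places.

s̄ = (23.4 + 15.1 + 11.4 + 20.5 + 16.2 + 22.3 + 18.4 + 21.4) / 8 = 18.5875
σ̂ = s̄ / c₄ = 18.5875 / 0.9594 = 19.3741

19.374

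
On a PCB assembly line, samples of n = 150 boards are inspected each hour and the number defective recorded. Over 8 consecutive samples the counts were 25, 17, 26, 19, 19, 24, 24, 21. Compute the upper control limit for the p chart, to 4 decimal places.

p̄ = Σdᵢ / (k·n) = 175 / (8 × 150) = 0.14583
UCL = p̄ + 3·√(p̄(1−p̄)/n) = 0.14583 + 3 × √(0.14583×0.85417/150) = 0.14583 + 3 × 0.02882 = 0.23229

0.2323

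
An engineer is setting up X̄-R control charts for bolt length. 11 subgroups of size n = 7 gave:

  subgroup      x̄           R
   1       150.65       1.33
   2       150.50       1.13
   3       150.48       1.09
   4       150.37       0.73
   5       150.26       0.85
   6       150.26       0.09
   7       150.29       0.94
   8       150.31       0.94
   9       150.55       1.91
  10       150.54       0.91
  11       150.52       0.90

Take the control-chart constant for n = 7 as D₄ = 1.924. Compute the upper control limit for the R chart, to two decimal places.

R̄ = (1.33 + 1.13 + 1.09 + 0.73 + 0.85 + 0.09 + 0.94 + 0.94 + 1.91 + 0.91 + 0.90) / 11 = 10.8200 / 11 = 0.9836
UCL_R = D₄·R̄ = 1.924 × 0.9836 = 1.8925

1.89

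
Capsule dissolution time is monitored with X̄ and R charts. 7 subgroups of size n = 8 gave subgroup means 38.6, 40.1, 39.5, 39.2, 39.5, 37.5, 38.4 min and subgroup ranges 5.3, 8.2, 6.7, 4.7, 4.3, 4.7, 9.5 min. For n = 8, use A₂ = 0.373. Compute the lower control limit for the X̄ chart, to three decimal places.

X̄̄ = (38.6 + 40.1 + 39.5 + 39.2 + 39.5 + 37.5 + 38.4) / 7 = 272.8000 / 7 = 38.9714
R̄ = (5.3 + 8.2 + 6.7 + 4.7 + 4.3 + 4.7 + 9.5) / 7 = 43.4000 / 7 = 6.2000
LCL = X̄̄ − A₂·R̄ = 38.9714 − 0.373 × 6.2000 = 36.6588

36.659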